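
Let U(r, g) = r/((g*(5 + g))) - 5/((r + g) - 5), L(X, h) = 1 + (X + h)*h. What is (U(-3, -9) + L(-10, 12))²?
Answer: 26450449/41616 ≈ 635.58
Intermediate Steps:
L(X, h) = 1 + h*(X + h)
U(r, g) = -5/(-5 + g + r) + r/(g*(5 + g)) (U(r, g) = r*(1/(g*(5 + g))) - 5/((g + r) - 5) = r/(g*(5 + g)) - 5/(-5 + g + r) = -5/(-5 + g + r) + r/(g*(5 + g)))
(U(-3, -9) + L(-10, 12))² = (((-3)² - 25*(-9) - 5*(-3) - 5*(-9)² - 9*(-3))/((-9)*(-25 + (-9)² + 5*(-3) - 9*(-3))) + (1 + 12² - 10*12))² = (-(9 + 225 + 15 - 5*81 + 27)/(9*(-25 + 81 - 15 + 27)) + (1 + 144 - 120))² = (-⅑*(9 + 225 + 15 - 405 + 27)/68 + 25)² = (-⅑*1/68*(-129) + 25)² = (43/204 + 25)² = (5143/204)² = 26450449/41616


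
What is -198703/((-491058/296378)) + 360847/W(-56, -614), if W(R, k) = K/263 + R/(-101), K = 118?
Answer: 1046015602657517/2180788578 ≈ 4.7965e+5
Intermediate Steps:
W(R, k) = 118/263 - R/101 (W(R, k) = 118/263 + R/(-101) = 118*(1/263) + R*(-1/101) = 118/263 - R/101)
-198703/((-491058/296378)) + 360847/W(-56, -614) = -198703/((-491058/296378)) + 360847/(118/263 - 1/101*(-56)) = -198703/((-491058*1/296378)) + 360847/(118/263 + 56/101) = -198703/(-245529/148189) + 360847/(26646/26563) = -198703*(-148189/245529) + 360847*(26563/26646) = 29445598867/245529 + 9585178861/26646 = 1046015602657517/2180788578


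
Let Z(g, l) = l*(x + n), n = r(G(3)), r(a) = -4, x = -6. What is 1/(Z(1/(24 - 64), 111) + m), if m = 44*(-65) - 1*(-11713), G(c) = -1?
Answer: 1/7743 ≈ 0.00012915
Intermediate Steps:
n = -4
Z(g, l) = -10*l (Z(g, l) = l*(-6 - 4) = l*(-10) = -10*l)
m = 8853 (m = -2860 + 11713 = 8853)
1/(Z(1/(24 - 64), 111) + m) = 1/(-10*111 + 8853) = 1/(-1110 + 8853) = 1/7743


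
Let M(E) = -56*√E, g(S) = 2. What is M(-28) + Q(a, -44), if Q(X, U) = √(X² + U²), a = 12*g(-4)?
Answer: 4*√157 - 112*I*√7 ≈ 50.12 - 296.32*I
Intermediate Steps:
a = 24 (a = 12*2 = 24)
Q(X, U) = √(U² + X²)
M(-28) + Q(a, -44) = -112*I*√7 + √((-44)² + 24²) = -112*I*√7 + √(1936 + 576) = -112*I*√7 + √2512 = -112*I*√7 + 4*√157 = 4*√157 - 112*I*√7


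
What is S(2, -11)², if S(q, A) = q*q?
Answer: 16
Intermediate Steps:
S(q, A) = q²
S(2, -11)² = (2²)² = 4² = 16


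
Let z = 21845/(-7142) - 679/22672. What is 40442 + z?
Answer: 3274003497075/80961712 ≈ 40439.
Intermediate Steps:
z = -250059629/80961712 (z = 21845*(-1/7142) - 679*1/22672 = -21845/7142 - 679/22672 = -250059629/80961712 ≈ -3.0886)
40442 + z = 40442 - 250059629/80961712 = 3274003497075/80961712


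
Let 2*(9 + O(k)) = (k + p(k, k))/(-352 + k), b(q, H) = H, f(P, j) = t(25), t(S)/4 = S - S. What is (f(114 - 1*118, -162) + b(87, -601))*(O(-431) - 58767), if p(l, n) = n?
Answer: 27658727377/783 ≈ 3.5324e+7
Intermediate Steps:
t(S) = 0 (t(S) = 4*(S - S) = 4*0 = 0)
f(P, j) = 0
O(k) = -9 + k/(-352 + k) (O(k) = -9 + ((k + k)/(-352 + k))/2 = -9 + ((2*k)/(-352 + k))/2 = -9 + (2*k/(-352 + k))/2 = -9 + k/(-352 + k))
(f(114 - 1*118, -162) + b(87, -601))*(O(-431) - 58767) = (0 - 601)*(8*(396 - 1*(-431))/(-352 - 431) - 58767) = -601*(8*(396 + 431)/(-783) - 58767) = -601*(8*(-1/783)*827 - 58767) = -601*(-6616/783 - 58767) = -601*(-46021177/783) = 27658727377/783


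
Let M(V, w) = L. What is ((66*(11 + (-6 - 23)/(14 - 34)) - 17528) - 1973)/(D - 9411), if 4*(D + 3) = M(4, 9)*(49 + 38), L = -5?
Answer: 373586/190455 ≈ 1.9615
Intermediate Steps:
M(V, w) = -5
D = -447/4 (D = -3 + (-5*(49 + 38))/4 = -3 + (-5*87)/4 = -3 + (¼)*(-435) = -3 - 435/4 = -447/4 ≈ -111.75)
((66*(11 + (-6 - 23)/(14 - 34)) - 17528) - 1973)/(D - 9411) = ((66*(11 + (-6 - 23)/(14 - 34)) - 17528) - 1973)/(-447/4 - 9411) = ((66*(11 - 29/(-20)) - 17528) - 1973)/(-38091/4) = ((66*(11 - 29*(-1/20)) - 17528) - 1973)*(-4/38091) = ((66*(11 + 29/20) - 17528) - 1973)*(-4/38091) = ((66*(249/20) - 17528) - 1973)*(-4/38091) = ((8217/10 - 17528) - 1973)*(-4/38091) = (-167063/10 - 1973)*(-4/38091) = -186793/10*(-4/38091) = 373586/190455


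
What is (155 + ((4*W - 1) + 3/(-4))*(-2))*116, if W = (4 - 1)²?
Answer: 10034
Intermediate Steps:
W = 9 (W = 3² = 9)
(155 + ((4*W - 1) + 3/(-4))*(-2))*116 = (155 + ((4*9 - 1) + 3/(-4))*(-2))*116 = (155 + ((36 - 1) + 3*(-¼))*(-2))*116 = (155 + (35 - ¾)*(-2))*116 = (155 + (137/4)*(-2))*116 = (155 - 137/2)*116 = (173/2)*116 = 10034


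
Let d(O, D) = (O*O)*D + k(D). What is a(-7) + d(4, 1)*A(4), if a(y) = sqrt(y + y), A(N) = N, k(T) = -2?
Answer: 56 + I*sqrt(14) ≈ 56.0 + 3.7417*I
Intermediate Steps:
d(O, D) = -2 + D*O**2 (d(O, D) = (O*O)*D - 2 = O**2*D - 2 = D*O**2 - 2 = -2 + D*O**2)
a(y) = sqrt(2)*sqrt(y) (a(y) = sqrt(2*y) = sqrt(2)*sqrt(y))
a(-7) + d(4, 1)*A(4) = sqrt(2)*sqrt(-7) + (-2 + 1*4**2)*4 = sqrt(2)*(I*sqrt(7)) + (-2 + 1*16)*4 = I*sqrt(14) + (-2 + 16)*4 = I*sqrt(14) + 14*4 = I*sqrt(14) + 56 = 56 + I*sqrt(14)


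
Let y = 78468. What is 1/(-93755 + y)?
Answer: -1/15287 ≈ -6.5415e-5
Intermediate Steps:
1/(-93755 + y) = 1/(-93755 + 78468) = 1/(-15287) = -1/15287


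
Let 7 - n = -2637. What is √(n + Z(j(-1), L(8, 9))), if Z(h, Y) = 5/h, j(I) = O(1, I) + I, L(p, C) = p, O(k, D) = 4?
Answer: √23811/3 ≈ 51.436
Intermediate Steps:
j(I) = 4 + I
n = 2644 (n = 7 - 1*(-2637) = 7 + 2637 = 2644)
√(n + Z(j(-1), L(8, 9))) = √(2644 + 5/(4 - 1)) = √(2644 + 5/3) = √(7937/3) = √23811/3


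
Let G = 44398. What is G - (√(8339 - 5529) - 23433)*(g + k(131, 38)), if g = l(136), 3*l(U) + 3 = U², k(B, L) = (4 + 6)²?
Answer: 146836521 - 18793*√2810/3 ≈ 1.4650e+8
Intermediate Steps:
k(B, L) = 100 (k(B, L) = 10² = 100)
l(U) = -1 + U²/3
g = 18493/3 (g = -1 + (⅓)*136² = -1 + (⅓)*18496 = -1 + 18496/3 = 18493/3 ≈ 6164.3)
G - (√(8339 - 5529) - 23433)*(g + k(131, 38)) = 44398 - (√(8339 - 5529) - 23433)*(18493/3 + 100) = 44398 - (√2810 - 23433)*18793/3 = 44398 - (-23433 + √2810)*18793/3 = 44398 - (-146792123 + 18793*√2810/3) = 44398 + (146792123 - 18793*√2810/3) = 146836521 - 18793*√2810/3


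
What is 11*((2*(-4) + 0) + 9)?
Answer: 11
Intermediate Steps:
11*((2*(-4) + 0) + 9) = 11*((-8 + 0) + 9) = 11*(-8 + 9) = 11*1 = 11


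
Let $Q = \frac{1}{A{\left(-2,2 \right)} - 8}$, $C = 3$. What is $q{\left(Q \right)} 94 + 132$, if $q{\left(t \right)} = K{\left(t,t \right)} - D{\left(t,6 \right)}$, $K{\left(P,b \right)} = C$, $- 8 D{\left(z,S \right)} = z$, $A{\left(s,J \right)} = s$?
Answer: $\frac{16513}{40} \approx 412.83$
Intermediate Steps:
$D{\left(z,S \right)} = - \frac{z}{8}$
$K{\left(P,b \right)} = 3$
$Q = - \frac{1}{10}$ ($Q = \frac{1}{-2 - 8} = \frac{1}{-10} = - \frac{1}{10} \approx -0.1$)
$q{\left(t \right)} = 3 + \frac{t}{8}$ ($q{\left(t \right)} = 3 - - \frac{t}{8} = 3 + \frac{t}{8}$)
$q{\left(Q \right)} 94 + 132 = \left(3 + \frac{1}{8} \left(- \frac{1}{10}\right)\right) 94 + 132 = \left(3 - \frac{1}{80}\right) 94 + 132 = \frac{239}{80} \cdot 94 + 132 = \frac{11233}{40} + 132 = \frac{16513}{40}$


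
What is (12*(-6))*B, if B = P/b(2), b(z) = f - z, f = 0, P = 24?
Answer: 864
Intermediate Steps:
b(z) = -z (b(z) = 0 - z = -z)
B = -12 (B = 24/((-1*2)) = 24/(-2) = 24*(-½) = -12)
(12*(-6))*B = (12*(-6))*(-12) = -72*(-12) = 864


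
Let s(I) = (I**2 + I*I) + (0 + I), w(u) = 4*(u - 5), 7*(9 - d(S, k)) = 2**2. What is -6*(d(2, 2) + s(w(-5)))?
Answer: -133074/7 ≈ -19011.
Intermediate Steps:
d(S, k) = 59/7 (d(S, k) = 9 - 1/7*2**2 = 9 - 1/7*4 = 9 - 4/7 = 59/7)
w(u) = -20 + 4*u (w(u) = 4*(-5 + u) = -20 + 4*u)
s(I) = I + 2*I**2 (s(I) = (I**2 + I**2) + I = 2*I**2 + I = I + 2*I**2)
-6*(d(2, 2) + s(w(-5))) = -6*(59/7 + (-20 + 4*(-5))*(1 + 2*(-20 + 4*(-5)))) = -6*(59/7 + (-20 - 20)*(1 + 2*(-20 - 20))) = -6*(59/7 - 40*(1 + 2*(-40))) = -6*(59/7 - 40*(1 - 80)) = -6*(59/7 - 40*(-79)) = -6*(59/7 + 3160) = -6*22179/7 = -133074/7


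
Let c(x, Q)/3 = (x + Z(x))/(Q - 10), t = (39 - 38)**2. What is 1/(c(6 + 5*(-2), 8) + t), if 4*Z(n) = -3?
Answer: 8/65 ≈ 0.12308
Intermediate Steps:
t = 1 (t = 1**2 = 1)
Z(n) = -3/4 (Z(n) = (1/4)*(-3) = -3/4)
c(x, Q) = 3*(-3/4 + x)/(-10 + Q) (c(x, Q) = 3*((x - 3/4)/(Q - 10)) = 3*((-3/4 + x)/(-10 + Q)) = 3*(-3/4 + x)/(-10 + Q))
1/(c(6 + 5*(-2), 8) + t) = 1/(3*(-3 + 4*(6 + 5*(-2)))/(4*(-10 + 8)) + 1) = 1/((3/4)*(-3 + 4*(6 - 10))/(-2) + 1) = 1/((3/4)*(-1/2)*(-3 + 4*(-4)) + 1) = 1/((3/4)*(-1/2)*(-3 - 16) + 1) = 1/((3/4)*(-1/2)*(-19) + 1) = 1/(57/8 + 1) = 1/(65/8) = 8/65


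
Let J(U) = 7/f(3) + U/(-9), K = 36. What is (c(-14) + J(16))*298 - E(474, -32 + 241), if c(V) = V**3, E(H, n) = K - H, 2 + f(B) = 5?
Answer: -7353976/9 ≈ -8.1711e+5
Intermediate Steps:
f(B) = 3 (f(B) = -2 + 5 = 3)
E(H, n) = 36 - H
J(U) = 7/3 - U/9 (J(U) = 7/3 + U/(-9) = 7*(1/3) + U*(-1/9) = 7/3 - U/9)
(c(-14) + J(16))*298 - E(474, -32 + 241) = ((-14)**3 + (7/3 - 1/9*16))*298 - (36 - 1*474) = (-2744 + (7/3 - 16/9))*298 - (36 - 474) = (-2744 + 5/9)*298 - 1*(-438) = -24691/9*298 + 438 = -7357918/9 + 438 = -7353976/9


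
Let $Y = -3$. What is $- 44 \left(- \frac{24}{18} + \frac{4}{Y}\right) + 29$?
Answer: $\frac{439}{3} \approx 146.33$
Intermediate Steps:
$- 44 \left(- \frac{24}{18} + \frac{4}{Y}\right) + 29 = - 44 \left(- \frac{24}{18} + \frac{4}{-3}\right) + 29 = - 44 \left(\left(-24\right) \frac{1}{18} + 4 \left(- \frac{1}{3}\right)\right) + 29 = - 44 \left(- \frac{4}{3} - \frac{4}{3}\right) + 29 = \left(-44\right) \left(- \frac{8}{3}\right) + 29 = \frac{352}{3} + 29 = \frac{439}{3}$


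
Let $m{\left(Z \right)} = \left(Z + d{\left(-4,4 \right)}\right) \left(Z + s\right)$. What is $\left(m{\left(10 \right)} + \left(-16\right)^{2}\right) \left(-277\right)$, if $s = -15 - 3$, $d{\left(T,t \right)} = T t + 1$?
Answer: $-81992$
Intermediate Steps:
$d{\left(T,t \right)} = 1 + T t$
$s = -18$ ($s = -15 - 3 = -18$)
$m{\left(Z \right)} = \left(-18 + Z\right) \left(-15 + Z\right)$ ($m{\left(Z \right)} = \left(Z + \left(1 - 16\right)\right) \left(Z - 18\right) = \left(Z + \left(1 - 16\right)\right) \left(-18 + Z\right) = \left(Z - 15\right) \left(-18 + Z\right) = \left(-15 + Z\right) \left(-18 + Z\right) = \left(-18 + Z\right) \left(-15 + Z\right)$)
$\left(m{\left(10 \right)} + \left(-16\right)^{2}\right) \left(-277\right) = \left(\left(270 + 10^{2} - 330\right) + \left(-16\right)^{2}\right) \left(-277\right) = \left(\left(270 + 100 - 330\right) + 256\right) \left(-277\right) = \left(40 + 256\right) \left(-277\right) = 296 \left(-277\right) = -81992$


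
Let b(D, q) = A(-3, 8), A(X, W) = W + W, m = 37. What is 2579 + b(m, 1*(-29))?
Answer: 2595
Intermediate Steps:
A(X, W) = 2*W
b(D, q) = 16 (b(D, q) = 2*8 = 16)
2579 + b(m, 1*(-29)) = 2579 + 16 = 2595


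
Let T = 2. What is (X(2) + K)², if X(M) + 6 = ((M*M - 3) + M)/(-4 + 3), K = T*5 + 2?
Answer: 9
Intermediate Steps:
K = 12 (K = 2*5 + 2 = 10 + 2 = 12)
X(M) = -3 - M - M² (X(M) = -6 + ((M*M - 3) + M)/(-4 + 3) = -6 + ((M² - 3) + M)/(-1) = -6 + ((-3 + M²) + M)*(-1) = -6 + (-3 + M + M²)*(-1) = -6 + (3 - M - M²) = -3 - M - M²)
(X(2) + K)² = ((-3 - 1*2 - 1*2²) + 12)² = ((-3 - 2 - 1*4) + 12)² = ((-3 - 2 - 4) + 12)² = (-9 + 12)² = 3² = 9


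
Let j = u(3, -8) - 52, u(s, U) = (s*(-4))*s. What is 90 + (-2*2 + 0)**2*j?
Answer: -1318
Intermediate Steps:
u(s, U) = -4*s**2 (u(s, U) = (-4*s)*s = -4*s**2)
j = -88 (j = -4*3**2 - 52 = -4*9 - 52 = -36 - 52 = -88)
90 + (-2*2 + 0)**2*j = 90 + (-2*2 + 0)**2*(-88) = 90 + (-4 + 0)**2*(-88) = 90 + (-4)**2*(-88) = 90 + 16*(-88) = 90 - 1408 = -1318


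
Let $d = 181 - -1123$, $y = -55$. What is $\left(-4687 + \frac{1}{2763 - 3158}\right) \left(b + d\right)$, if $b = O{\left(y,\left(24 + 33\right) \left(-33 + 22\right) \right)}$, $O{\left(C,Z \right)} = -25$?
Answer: $- \frac{2367897114}{395} \approx -5.9947 \cdot 10^{6}$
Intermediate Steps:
$d = 1304$ ($d = 181 + 1123 = 1304$)
$b = -25$
$\left(-4687 + \frac{1}{2763 - 3158}\right) \left(b + d\right) = \left(-4687 + \frac{1}{2763 - 3158}\right) \left(-25 + 1304\right) = \left(-4687 + \frac{1}{-395}\right) 1279 = \left(-4687 - \frac{1}{395}\right) 1279 = \left(- \frac{1851366}{395}\right) 1279 = - \frac{2367897114}{395}$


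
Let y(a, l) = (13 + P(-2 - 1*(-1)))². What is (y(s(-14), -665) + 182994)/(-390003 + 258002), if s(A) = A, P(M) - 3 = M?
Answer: -183219/132001 ≈ -1.3880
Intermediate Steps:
P(M) = 3 + M
y(a, l) = 225 (y(a, l) = (13 + (3 + (-2 - 1*(-1))))² = (13 + (3 + (-2 + 1)))² = (13 + (3 - 1))² = (13 + 2)² = 15² = 225)
(y(s(-14), -665) + 182994)/(-390003 + 258002) = (225 + 182994)/(-390003 + 258002) = 183219/(-132001) = 183219*(-1/132001) = -183219/132001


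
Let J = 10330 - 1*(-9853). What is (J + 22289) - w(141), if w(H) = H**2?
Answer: 22591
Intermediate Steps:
J = 20183 (J = 10330 + 9853 = 20183)
(J + 22289) - w(141) = (20183 + 22289) - 1*141**2 = 42472 - 1*19881 = 42472 - 19881 = 22591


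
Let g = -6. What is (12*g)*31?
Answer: -2232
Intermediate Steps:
(12*g)*31 = (12*(-6))*31 = -72*31 = -2232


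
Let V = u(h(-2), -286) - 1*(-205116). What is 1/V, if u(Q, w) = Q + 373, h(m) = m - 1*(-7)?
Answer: 1/205494 ≈ 4.8663e-6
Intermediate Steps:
h(m) = 7 + m (h(m) = m + 7 = 7 + m)
u(Q, w) = 373 + Q
V = 205494 (V = (373 + (7 - 2)) - 1*(-205116) = (373 + 5) + 205116 = 378 + 205116 = 205494)
1/V = 1/205494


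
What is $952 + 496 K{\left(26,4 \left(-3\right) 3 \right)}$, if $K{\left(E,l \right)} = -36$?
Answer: $-16904$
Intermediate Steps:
$952 + 496 K{\left(26,4 \left(-3\right) 3 \right)} = 952 + 496 \left(-36\right) = 952 - 17856 = -16904$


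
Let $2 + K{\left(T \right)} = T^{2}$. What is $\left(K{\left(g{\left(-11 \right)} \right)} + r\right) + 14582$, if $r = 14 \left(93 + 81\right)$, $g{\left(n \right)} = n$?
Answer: $17137$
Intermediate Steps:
$K{\left(T \right)} = -2 + T^{2}$
$r = 2436$ ($r = 14 \cdot 174 = 2436$)
$\left(K{\left(g{\left(-11 \right)} \right)} + r\right) + 14582 = \left(\left(-2 + \left(-11\right)^{2}\right) + 2436\right) + 14582 = \left(\left(-2 + 121\right) + 2436\right) + 14582 = \left(119 + 2436\right) + 14582 = 2555 + 14582 = 17137$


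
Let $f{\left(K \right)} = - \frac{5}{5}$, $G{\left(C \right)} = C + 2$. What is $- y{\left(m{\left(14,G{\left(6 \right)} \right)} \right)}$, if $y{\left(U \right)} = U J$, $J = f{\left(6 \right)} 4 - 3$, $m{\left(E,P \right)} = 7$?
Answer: $49$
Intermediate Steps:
$G{\left(C \right)} = 2 + C$
$f{\left(K \right)} = -1$ ($f{\left(K \right)} = \left(-5\right) \frac{1}{5} = -1$)
$J = -7$ ($J = \left(-1\right) 4 - 3 = -4 - 3 = -7$)
$y{\left(U \right)} = - 7 U$ ($y{\left(U \right)} = U \left(-7\right) = - 7 U$)
$- y{\left(m{\left(14,G{\left(6 \right)} \right)} \right)} = - \left(-7\right) 7 = \left(-1\right) \left(-49\right) = 49$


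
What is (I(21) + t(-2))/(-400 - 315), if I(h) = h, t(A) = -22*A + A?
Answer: -63/715 ≈ -0.088112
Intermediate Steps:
t(A) = -21*A
(I(21) + t(-2))/(-400 - 315) = (21 - 21*(-2))/(-400 - 315) = (21 + 42)/(-715) = 63*(-1/715) = -63/715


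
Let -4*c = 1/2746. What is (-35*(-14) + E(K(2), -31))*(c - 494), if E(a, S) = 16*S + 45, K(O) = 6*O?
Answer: -211617783/10984 ≈ -19266.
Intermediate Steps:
c = -1/10984 (c = -¼/2746 = -¼*1/2746 = -1/10984 ≈ -9.1042e-5)
E(a, S) = 45 + 16*S
(-35*(-14) + E(K(2), -31))*(c - 494) = (-35*(-14) + (45 + 16*(-31)))*(-1/10984 - 494) = (490 + (45 - 496))*(-5426097/10984) = (490 - 451)*(-5426097/10984) = 39*(-5426097/10984) = -211617783/10984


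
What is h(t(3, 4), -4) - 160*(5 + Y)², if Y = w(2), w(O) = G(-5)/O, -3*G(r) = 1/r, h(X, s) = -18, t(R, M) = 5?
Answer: -183218/45 ≈ -4071.5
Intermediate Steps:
G(r) = -1/(3*r)
w(O) = 1/(15*O) (w(O) = (-⅓/(-5))/O = (-⅓*(-⅕))/O = 1/(15*O))
Y = 1/30 (Y = (1/15)/2 = (1/15)*(½) = 1/30 ≈ 0.033333)
h(t(3, 4), -4) - 160*(5 + Y)² = -18 - 160*(5 + 1/30)² = -18 - 160*(151/30)² = -18 - 160*22801/900 = -18 - 182408/45 = -183218/45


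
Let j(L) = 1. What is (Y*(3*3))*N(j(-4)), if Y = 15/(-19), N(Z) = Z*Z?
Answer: -135/19 ≈ -7.1053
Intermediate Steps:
N(Z) = Z**2
Y = -15/19 (Y = 15*(-1/19) = -15/19 ≈ -0.78947)
(Y*(3*3))*N(j(-4)) = -45*3/19*1**2 = -15/19*9*1 = -135/19*1 = -135/19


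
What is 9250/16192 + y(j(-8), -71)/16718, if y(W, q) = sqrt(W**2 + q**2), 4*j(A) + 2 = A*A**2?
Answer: 4625/8096 + sqrt(86213)/33436 ≈ 0.58005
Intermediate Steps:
j(A) = -1/2 + A**3/4 (j(A) = -1/2 + (A*A**2)/4 = -1/2 + A**3/4)
9250/16192 + y(j(-8), -71)/16718 = 9250/16192 + sqrt((-1/2 + (1/4)*(-8)**3)**2 + (-71)**2)/16718 = 9250*(1/16192) + sqrt((-1/2 + (1/4)*(-512))**2 + 5041)*(1/16718) = 4625/8096 + sqrt((-1/2 - 128)**2 + 5041)*(1/16718) = 4625/8096 + sqrt((-257/2)**2 + 5041)*(1/16718) = 4625/8096 + sqrt(66049/4 + 5041)*(1/16718) = 4625/8096 + sqrt(86213/4)*(1/16718) = 4625/8096 + (sqrt(86213)/2)*(1/16718) = 4625/8096 + sqrt(86213)/33436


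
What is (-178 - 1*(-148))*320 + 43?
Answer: -9557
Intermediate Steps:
(-178 - 1*(-148))*320 + 43 = (-178 + 148)*320 + 43 = -30*320 + 43 = -9600 + 43 = -9557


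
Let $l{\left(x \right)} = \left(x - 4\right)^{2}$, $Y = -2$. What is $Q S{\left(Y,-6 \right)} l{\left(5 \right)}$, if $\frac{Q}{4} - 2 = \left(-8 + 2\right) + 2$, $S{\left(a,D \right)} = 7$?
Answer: $-56$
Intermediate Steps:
$l{\left(x \right)} = \left(-4 + x\right)^{2}$
$Q = -8$ ($Q = 8 + 4 \left(\left(-8 + 2\right) + 2\right) = 8 + 4 \left(-6 + 2\right) = 8 + 4 \left(-4\right) = 8 - 16 = -8$)
$Q S{\left(Y,-6 \right)} l{\left(5 \right)} = \left(-8\right) 7 \left(-4 + 5\right)^{2} = - 56 \cdot 1^{2} = \left(-56\right) 1 = -56$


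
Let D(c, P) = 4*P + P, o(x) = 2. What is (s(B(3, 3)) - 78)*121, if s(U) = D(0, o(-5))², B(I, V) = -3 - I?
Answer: 2662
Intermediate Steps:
D(c, P) = 5*P
s(U) = 100 (s(U) = (5*2)² = 10² = 100)
(s(B(3, 3)) - 78)*121 = (100 - 78)*121 = 22*121 = 2662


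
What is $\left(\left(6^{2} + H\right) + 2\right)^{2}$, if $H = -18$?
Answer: $400$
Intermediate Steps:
$\left(\left(6^{2} + H\right) + 2\right)^{2} = \left(\left(6^{2} - 18\right) + 2\right)^{2} = \left(\left(36 - 18\right) + 2\right)^{2} = \left(18 + 2\right)^{2} = 20^{2} = 400$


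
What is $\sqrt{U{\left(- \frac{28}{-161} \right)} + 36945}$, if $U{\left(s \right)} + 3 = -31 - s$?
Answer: $\frac{\sqrt{19525827}}{23} \approx 192.12$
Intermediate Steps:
$U{\left(s \right)} = -34 - s$ ($U{\left(s \right)} = -3 - \left(31 + s\right) = -34 - s$)
$\sqrt{U{\left(- \frac{28}{-161} \right)} + 36945} = \sqrt{\left(-34 - - \frac{28}{-161}\right) + 36945} = \sqrt{\left(-34 - \left(-28\right) \left(- \frac{1}{161}\right)\right) + 36945} = \sqrt{\left(-34 - \frac{4}{23}\right) + 36945} = \sqrt{- \frac{786}{23} + 36945} = \sqrt{\frac{848949}{23}} = \frac{\sqrt{19525827}}{23}$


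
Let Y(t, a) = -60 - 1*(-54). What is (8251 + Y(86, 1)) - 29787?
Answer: -21542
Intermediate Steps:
Y(t, a) = -6 (Y(t, a) = -60 + 54 = -6)
(8251 + Y(86, 1)) - 29787 = (8251 - 6) - 29787 = 8245 - 29787 = -21542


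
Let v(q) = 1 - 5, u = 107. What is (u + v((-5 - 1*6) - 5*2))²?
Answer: 10609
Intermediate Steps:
v(q) = -4
(u + v((-5 - 1*6) - 5*2))² = (107 - 4)² = 103² = 10609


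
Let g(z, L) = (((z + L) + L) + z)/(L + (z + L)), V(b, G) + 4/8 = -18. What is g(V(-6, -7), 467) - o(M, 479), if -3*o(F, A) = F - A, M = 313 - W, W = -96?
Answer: -122788/5493 ≈ -22.354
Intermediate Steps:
V(b, G) = -37/2 (V(b, G) = -1/2 - 18 = -37/2)
M = 409 (M = 313 - 1*(-96) = 313 + 96 = 409)
o(F, A) = -F/3 + A/3 (o(F, A) = -(F - A)/3 = -F/3 + A/3)
g(z, L) = (2*L + 2*z)/(z + 2*L) (g(z, L) = (((L + z) + L) + z)/(L + (L + z)) = ((z + 2*L) + z)/(z + 2*L) = (2*L + 2*z)/(z + 2*L))
g(V(-6, -7), 467) - o(M, 479) = 2*(467 - 37/2)/(-37/2 + 2*467) - (-1/3*409 + (1/3)*479) = 2*(897/2)/(-37/2 + 934) - (-409/3 + 479/3) = 2*(897/2)/(1831/2) - 1*70/3 = 2*(2/1831)*(897/2) - 70/3 = 1794/1831 - 70/3 = -122788/5493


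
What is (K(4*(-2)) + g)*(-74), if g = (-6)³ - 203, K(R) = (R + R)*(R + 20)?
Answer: 45214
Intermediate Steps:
K(R) = 2*R*(20 + R) (K(R) = (2*R)*(20 + R) = 2*R*(20 + R))
g = -419 (g = -216 - 203 = -419)
(K(4*(-2)) + g)*(-74) = (2*(4*(-2))*(20 + 4*(-2)) - 419)*(-74) = (2*(-8)*(20 - 8) - 419)*(-74) = (2*(-8)*12 - 419)*(-74) = (-192 - 419)*(-74) = -611*(-74) = 45214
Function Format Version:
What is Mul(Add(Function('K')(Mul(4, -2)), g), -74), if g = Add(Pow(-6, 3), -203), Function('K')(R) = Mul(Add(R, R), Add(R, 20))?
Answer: 45214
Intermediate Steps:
Function('K')(R) = Mul(2, R, Add(20, R)) (Function('K')(R) = Mul(Mul(2, R), Add(20, R)) = Mul(2, R, Add(20, R)))
g = -419 (g = Add(-216, -203) = -419)
Mul(Add(Function('K')(Mul(4, -2)), g), -74) = Mul(Add(Mul(2, Mul(4, -2), Add(20, Mul(4, -2))), -419), -74) = Mul(Add(Mul(2, -8, Add(20, -8)), -419), -74) = Mul(Add(Mul(2, -8, 12), -419), -74) = Mul(Add(-192, -419), -74) = Mul(-611, -74) = 45214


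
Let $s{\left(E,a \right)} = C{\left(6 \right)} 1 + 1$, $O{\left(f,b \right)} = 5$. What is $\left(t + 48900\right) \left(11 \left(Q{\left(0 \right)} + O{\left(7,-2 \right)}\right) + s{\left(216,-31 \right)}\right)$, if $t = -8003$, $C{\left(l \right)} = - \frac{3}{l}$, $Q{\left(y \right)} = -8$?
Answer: $- \frac{2658305}{2} \approx -1.3292 \cdot 10^{6}$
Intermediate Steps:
$s{\left(E,a \right)} = \frac{1}{2}$ ($s{\left(E,a \right)} = - \frac{3}{6} \cdot 1 + 1 = \left(-3\right) \frac{1}{6} \cdot 1 + 1 = \left(- \frac{1}{2}\right) 1 + 1 = - \frac{1}{2} + 1 = \frac{1}{2}$)
$\left(t + 48900\right) \left(11 \left(Q{\left(0 \right)} + O{\left(7,-2 \right)}\right) + s{\left(216,-31 \right)}\right) = \left(-8003 + 48900\right) \left(11 \left(-8 + 5\right) + \frac{1}{2}\right) = 40897 \left(11 \left(-3\right) + \frac{1}{2}\right) = 40897 \left(-33 + \frac{1}{2}\right) = 40897 \left(- \frac{65}{2}\right) = - \frac{2658305}{2}$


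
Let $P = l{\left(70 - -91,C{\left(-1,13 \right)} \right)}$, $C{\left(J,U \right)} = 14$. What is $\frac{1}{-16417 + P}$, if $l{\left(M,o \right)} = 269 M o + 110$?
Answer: $\frac{1}{590019} \approx 1.6949 \cdot 10^{-6}$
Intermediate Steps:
$l{\left(M,o \right)} = 110 + 269 M o$ ($l{\left(M,o \right)} = 269 M o + 110 = 110 + 269 M o$)
$P = 606436$ ($P = 110 + 269 \left(70 - -91\right) 14 = 110 + 269 \left(70 + 91\right) 14 = 110 + 269 \cdot 161 \cdot 14 = 110 + 606326 = 606436$)
$\frac{1}{-16417 + P} = \frac{1}{-16417 + 606436} = \frac{1}{590019}$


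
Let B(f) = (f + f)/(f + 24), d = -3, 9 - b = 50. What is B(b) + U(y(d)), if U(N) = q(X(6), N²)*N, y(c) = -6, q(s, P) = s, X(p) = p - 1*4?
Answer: -122/17 ≈ -7.1765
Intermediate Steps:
X(p) = -4 + p (X(p) = p - 4 = -4 + p)
b = -41 (b = 9 - 1*50 = 9 - 50 = -41)
B(f) = 2*f/(24 + f) (B(f) = (2*f)/(24 + f) = 2*f/(24 + f))
U(N) = 2*N (U(N) = (-4 + 6)*N = 2*N)
B(b) + U(y(d)) = 2*(-41)/(24 - 41) + 2*(-6) = 2*(-41)/(-17) - 12 = 2*(-41)*(-1/17) - 12 = 82/17 - 12 = -122/17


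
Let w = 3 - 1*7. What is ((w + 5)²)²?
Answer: 1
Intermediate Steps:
w = -4 (w = 3 - 7 = -4)
((w + 5)²)² = ((-4 + 5)²)² = (1²)² = 1² = 1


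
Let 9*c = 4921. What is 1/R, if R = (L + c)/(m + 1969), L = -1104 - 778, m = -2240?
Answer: 2439/12017 ≈ 0.20296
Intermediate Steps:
c = 4921/9 (c = (1/9)*4921 = 4921/9 ≈ 546.78)
L = -1882
R = 12017/2439 (R = (-1882 + 4921/9)/(-2240 + 1969) = -12017/9/(-271) = -12017/9*(-1/271) = 12017/2439 ≈ 4.9270)
1/R = 1/(12017/2439) = 2439/12017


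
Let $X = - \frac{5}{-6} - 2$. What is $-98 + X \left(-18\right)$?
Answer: $-77$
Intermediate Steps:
$X = - \frac{7}{6}$ ($X = \left(-5\right) \left(- \frac{1}{6}\right) - 2 = \frac{5}{6} - 2 = - \frac{7}{6} \approx -1.1667$)
$-98 + X \left(-18\right) = -98 - -21 = -98 + 21 = -77$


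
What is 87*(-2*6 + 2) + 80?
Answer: -790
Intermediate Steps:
87*(-2*6 + 2) + 80 = 87*(-12 + 2) + 80 = 87*(-10) + 80 = -870 + 80 = -790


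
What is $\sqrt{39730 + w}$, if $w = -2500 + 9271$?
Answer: $7 \sqrt{949} \approx 215.64$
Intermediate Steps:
$w = 6771$
$\sqrt{39730 + w} = \sqrt{39730 + 6771} = \sqrt{46501} = 7 \sqrt{949}$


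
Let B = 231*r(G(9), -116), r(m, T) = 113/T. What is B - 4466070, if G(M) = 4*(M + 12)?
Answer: -518090223/116 ≈ -4.4663e+6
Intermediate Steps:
G(M) = 48 + 4*M (G(M) = 4*(12 + M) = 48 + 4*M)
B = -26103/116 (B = 231*(113/(-116)) = 231*(113*(-1/116)) = 231*(-113/116) = -26103/116 ≈ -225.03)
B - 4466070 = -26103/116 - 4466070 = -518090223/116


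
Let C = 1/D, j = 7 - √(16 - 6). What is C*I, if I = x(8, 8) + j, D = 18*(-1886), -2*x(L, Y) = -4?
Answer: -1/3772 + √10/33948 ≈ -0.00017196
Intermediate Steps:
x(L, Y) = 2 (x(L, Y) = -½*(-4) = 2)
D = -33948
j = 7 - √10 ≈ 3.8377
I = 9 - √10 (I = 2 + (7 - √10) = 9 - √10 ≈ 5.8377)
C = -1/33948 (C = 1/(-33948) = -1/33948 ≈ -2.9457e-5)
C*I = -(9 - √10)/33948 = -1/3772 + √10/33948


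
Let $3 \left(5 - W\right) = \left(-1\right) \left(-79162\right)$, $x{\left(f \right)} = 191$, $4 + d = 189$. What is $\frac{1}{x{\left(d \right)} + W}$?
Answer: $- \frac{3}{78574} \approx -3.8181 \cdot 10^{-5}$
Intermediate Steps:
$d = 185$ ($d = -4 + 189 = 185$)
$W = - \frac{79147}{3}$ ($W = 5 - \frac{\left(-1\right) \left(-79162\right)}{3} = 5 - \frac{79162}{3} = - \frac{79147}{3} \approx -26382.0$)
$\frac{1}{x{\left(d \right)} + W} = \frac{1}{191 - \frac{79147}{3}} = \frac{1}{- \frac{78574}{3}} = - \frac{3}{78574}$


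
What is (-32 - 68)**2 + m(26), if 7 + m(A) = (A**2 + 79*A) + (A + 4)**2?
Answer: 13623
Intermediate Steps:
m(A) = -7 + A**2 + (4 + A)**2 + 79*A (m(A) = -7 + ((A**2 + 79*A) + (A + 4)**2) = -7 + ((A**2 + 79*A) + (4 + A)**2) = -7 + (A**2 + (4 + A)**2 + 79*A) = -7 + A**2 + (4 + A)**2 + 79*A)
(-32 - 68)**2 + m(26) = (-32 - 68)**2 + (9 + 2*26**2 + 87*26) = (-100)**2 + (9 + 2*676 + 2262) = 10000 + (9 + 1352 + 2262) = 10000 + 3623 = 13623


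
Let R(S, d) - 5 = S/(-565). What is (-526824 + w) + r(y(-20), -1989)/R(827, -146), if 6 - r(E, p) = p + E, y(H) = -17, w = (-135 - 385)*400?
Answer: -733520786/999 ≈ -7.3426e+5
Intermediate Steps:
w = -208000 (w = -520*400 = -208000)
r(E, p) = 6 - E - p (r(E, p) = 6 - (p + E) = 6 - (E + p) = 6 + (-E - p) = 6 - E - p)
R(S, d) = 5 - S/565 (R(S, d) = 5 + S/(-565) = 5 + S*(-1/565) = 5 - S/565)
(-526824 + w) + r(y(-20), -1989)/R(827, -146) = (-526824 - 208000) + (6 - 1*(-17) - 1*(-1989))/(5 - 1/565*827) = -734824 + (6 + 17 + 1989)/(5 - 827/565) = -734824 + 2012/(1998/565) = -734824 + 2012*(565/1998) = -734824 + 568390/999 = -733520786/999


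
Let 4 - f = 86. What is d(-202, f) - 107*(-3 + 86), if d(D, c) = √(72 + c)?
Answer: -8881 + I*√10 ≈ -8881.0 + 3.1623*I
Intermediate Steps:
f = -82 (f = 4 - 1*86 = 4 - 86 = -82)
d(-202, f) - 107*(-3 + 86) = √(72 - 82) - 107*(-3 + 86) = √(-10) - 107*83 = I*√10 - 1*8881 = I*√10 - 8881 = -8881 + I*√10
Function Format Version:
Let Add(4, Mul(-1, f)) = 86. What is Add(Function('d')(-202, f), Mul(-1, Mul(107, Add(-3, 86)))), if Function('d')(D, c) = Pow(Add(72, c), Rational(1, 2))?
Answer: Add(-8881, Mul(I, Pow(10, Rational(1, 2)))) ≈ Add(-8881.0, Mul(3.1623, I))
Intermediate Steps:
f = -82 (f = Add(4, Mul(-1, 86)) = Add(4, -86) = -82)
Add(Function('d')(-202, f), Mul(-1, Mul(107, Add(-3, 86)))) = Add(Pow(Add(72, -82), Rational(1, 2)), Mul(-1, Mul(107, Add(-3, 86)))) = Add(Pow(-10, Rational(1, 2)), Mul(-1, Mul(107, 83))) = Add(Mul(I, Pow(10, Rational(1, 2))), Mul(-1, 8881)) = Add(Mul(I, Pow(10, Rational(1, 2))), -8881) = Add(-8881, Mul(I, Pow(10, Rational(1, 2))))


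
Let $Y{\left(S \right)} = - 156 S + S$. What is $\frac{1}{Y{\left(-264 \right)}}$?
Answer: $\frac{1}{40920} \approx 2.4438 \cdot 10^{-5}$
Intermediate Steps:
$Y{\left(S \right)} = - 155 S$
$\frac{1}{Y{\left(-264 \right)}} = \frac{1}{\left(-155\right) \left(-264\right)} = \frac{1}{40920}$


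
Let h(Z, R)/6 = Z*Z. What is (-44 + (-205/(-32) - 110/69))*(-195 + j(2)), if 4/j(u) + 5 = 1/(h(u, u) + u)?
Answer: 2185585493/284832 ≈ 7673.2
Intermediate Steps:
h(Z, R) = 6*Z**2 (h(Z, R) = 6*(Z*Z) = 6*Z**2)
j(u) = 4/(-5 + 1/(u + 6*u**2)) (j(u) = 4/(-5 + 1/(6*u**2 + u)) = 4/(-5 + 1/(u + 6*u**2)))
(-44 + (-205/(-32) - 110/69))*(-195 + j(2)) = (-44 + (-205/(-32) - 110/69))*(-195 + 4*2*(-1 - 6*2)/(-1 + 5*2 + 30*2**2)) = (-44 + (-205*(-1/32) - 110*1/69))*(-195 + 4*2*(-1 - 12)/(-1 + 10 + 30*4)) = (-44 + (205/32 - 110/69))*(-195 + 4*2*(-13)/(-1 + 10 + 120)) = (-44 + 10625/2208)*(-195 + 4*2*(-13)/129) = -86527*(-195 + 4*2*(1/129)*(-13))/2208 = -86527*(-195 - 104/129)/2208 = -86527/2208*(-25259/129) = 2185585493/284832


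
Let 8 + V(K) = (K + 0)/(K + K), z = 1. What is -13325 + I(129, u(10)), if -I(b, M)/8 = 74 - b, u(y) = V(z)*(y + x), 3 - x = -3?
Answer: -12885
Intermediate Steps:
x = 6 (x = 3 - 1*(-3) = 3 + 3 = 6)
V(K) = -15/2 (V(K) = -8 + (K + 0)/(K + K) = -8 + K/((2*K)) = -8 + K*(1/(2*K)) = -8 + 1/2 = -15/2)
u(y) = -45 - 15*y/2 (u(y) = -15*(y + 6)/2 = -15*(6 + y)/2 = -45 - 15*y/2)
I(b, M) = -592 + 8*b (I(b, M) = -8*(74 - b) = -592 + 8*b)
-13325 + I(129, u(10)) = -13325 + (-592 + 8*129) = -13325 + (-592 + 1032) = -13325 + 440 = -12885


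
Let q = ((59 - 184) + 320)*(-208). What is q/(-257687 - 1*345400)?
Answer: 13520/201029 ≈ 0.067254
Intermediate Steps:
q = -40560 (q = (-125 + 320)*(-208) = 195*(-208) = -40560)
q/(-257687 - 1*345400) = -40560/(-257687 - 1*345400) = -40560/(-257687 - 345400) = -40560/(-603087) = -40560*(-1/603087) = 13520/201029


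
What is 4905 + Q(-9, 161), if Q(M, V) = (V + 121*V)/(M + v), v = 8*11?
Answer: 407137/79 ≈ 5153.6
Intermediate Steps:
v = 88
Q(M, V) = 122*V/(88 + M) (Q(M, V) = (V + 121*V)/(M + 88) = (122*V)/(88 + M) = 122*V/(88 + M))
4905 + Q(-9, 161) = 4905 + 122*161/(88 - 9) = 4905 + 122*161/79 = 4905 + 122*161*(1/79) = 4905 + 19642/79 = 407137/79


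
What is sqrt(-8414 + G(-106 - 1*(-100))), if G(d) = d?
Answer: 2*I*sqrt(2105) ≈ 91.76*I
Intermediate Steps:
sqrt(-8414 + G(-106 - 1*(-100))) = sqrt(-8414 + (-106 - 1*(-100))) = sqrt(-8414 + (-106 + 100)) = sqrt(-8414 - 6) = sqrt(-8420) = 2*I*sqrt(2105)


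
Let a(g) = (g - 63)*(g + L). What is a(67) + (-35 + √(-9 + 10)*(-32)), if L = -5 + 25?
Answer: 281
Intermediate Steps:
L = 20
a(g) = (-63 + g)*(20 + g) (a(g) = (g - 63)*(g + 20) = (-63 + g)*(20 + g))
a(67) + (-35 + √(-9 + 10)*(-32)) = (-1260 + 67² - 43*67) + (-35 + √(-9 + 10)*(-32)) = (-1260 + 4489 - 2881) + (-35 + √1*(-32)) = 348 + (-35 + 1*(-32)) = 348 + (-35 - 32) = 348 - 67 = 281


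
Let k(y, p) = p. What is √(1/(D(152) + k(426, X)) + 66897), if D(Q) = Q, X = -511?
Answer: √8621751898/359 ≈ 258.64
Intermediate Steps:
√(1/(D(152) + k(426, X)) + 66897) = √(1/(152 - 511) + 66897) = √(1/(-359) + 66897) = √(-1/359 + 66897) = √(24016022/359) = √8621751898/359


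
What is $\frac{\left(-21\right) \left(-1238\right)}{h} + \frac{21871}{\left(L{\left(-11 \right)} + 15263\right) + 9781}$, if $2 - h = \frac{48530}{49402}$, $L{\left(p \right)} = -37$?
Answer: $\frac{764736188453}{29933379} \approx 25548.0$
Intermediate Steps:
$h = \frac{25137}{24701}$ ($h = 2 - \frac{48530}{49402} = 2 - 48530 \cdot \frac{1}{49402} = 2 - \frac{24265}{24701} = \frac{25137}{24701} \approx 1.0177$)
$\frac{\left(-21\right) \left(-1238\right)}{h} + \frac{21871}{\left(L{\left(-11 \right)} + 15263\right) + 9781} = \frac{\left(-21\right) \left(-1238\right)}{\frac{25137}{24701}} + \frac{21871}{\left(-37 + 15263\right) + 9781} = 25998 \cdot \frac{24701}{25137} + \frac{21871}{15226 + 9781} = \frac{30579838}{1197} + \frac{21871}{25007} = \frac{764736188453}{29933379}$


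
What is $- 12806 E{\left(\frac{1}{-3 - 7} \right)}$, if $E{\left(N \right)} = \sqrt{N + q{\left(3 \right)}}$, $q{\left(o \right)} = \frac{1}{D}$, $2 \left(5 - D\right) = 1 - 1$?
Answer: $- \frac{6403 \sqrt{10}}{5} \approx -4049.6$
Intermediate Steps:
$D = 5$ ($D = 5 - \frac{1 - 1}{2} = 5 - 0 = 5 + 0 = 5$)
$q{\left(o \right)} = \frac{1}{5}$
$E{\left(N \right)} = \sqrt{\frac{1}{5} + N}$ ($E{\left(N \right)} = \sqrt{N + \frac{1}{5}} = \sqrt{\frac{1}{5} + N}$)
$- 12806 E{\left(\frac{1}{-3 - 7} \right)} = - 12806 \frac{\sqrt{5 + \frac{25}{-3 - 7}}}{5} = - 12806 \frac{\sqrt{5 + \frac{25}{-10}}}{5} = - 12806 \frac{\sqrt{5 + 25 \left(- \frac{1}{10}\right)}}{5} = - 12806 \frac{\sqrt{5 - \frac{5}{2}}}{5} = - 12806 \frac{\sqrt{\frac{5}{2}}}{5} = - 12806 \frac{\frac{1}{2} \sqrt{10}}{5} = - 12806 \frac{\sqrt{10}}{10} = - \frac{6403 \sqrt{10}}{5}$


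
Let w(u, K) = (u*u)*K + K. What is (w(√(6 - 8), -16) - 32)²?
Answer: 256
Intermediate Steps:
w(u, K) = K + K*u² (w(u, K) = u²*K + K = K*u² + K = K + K*u²)
(w(√(6 - 8), -16) - 32)² = (-16*(1 + (√(6 - 8))²) - 32)² = (-16*(1 + (√(-2))²) - 32)² = (-16*(1 + (I*√2)²) - 32)² = (-16*(1 - 2) - 32)² = (-16*(-1) - 32)² = (16 - 32)² = (-16)² = 256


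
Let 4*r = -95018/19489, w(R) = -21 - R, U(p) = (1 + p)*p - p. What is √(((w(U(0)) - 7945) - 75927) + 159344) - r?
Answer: 47509/38978 + √75451 ≈ 275.90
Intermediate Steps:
U(p) = -p + p*(1 + p) (U(p) = p*(1 + p) - p = -p + p*(1 + p))
r = -47509/38978 (r = (-95018/19489)/4 = (-95018*1/19489)/4 = (¼)*(-95018/19489) = -47509/38978 ≈ -1.2189)
√(((w(U(0)) - 7945) - 75927) + 159344) - r = √((((-21 - 1*0²) - 7945) - 75927) + 159344) - 1*(-47509/38978) = √((((-21 - 1*0) - 7945) - 75927) + 159344) + 47509/38978 = √((((-21 + 0) - 7945) - 75927) + 159344) + 47509/38978 = √(((-21 - 7945) - 75927) + 159344) + 47509/38978 = √((-7966 - 75927) + 159344) + 47509/38978 = √(-83893 + 159344) + 47509/38978 = √75451 + 47509/38978 = 47509/38978 + √75451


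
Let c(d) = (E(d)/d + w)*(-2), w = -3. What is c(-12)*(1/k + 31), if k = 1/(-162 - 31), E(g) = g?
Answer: -648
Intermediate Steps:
k = -1/193 (k = 1/(-193) = -1/193 ≈ -0.0051813)
c(d) = 4 (c(d) = (d/d - 3)*(-2) = (1 - 3)*(-2) = -2*(-2) = 4)
c(-12)*(1/k + 31) = 4*(1/(-1/193) + 31) = 4*(-193 + 31) = 4*(-162) = -648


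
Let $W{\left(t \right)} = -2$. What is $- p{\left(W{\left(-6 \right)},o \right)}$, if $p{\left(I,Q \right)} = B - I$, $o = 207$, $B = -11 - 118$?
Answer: $127$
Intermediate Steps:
$B = -129$
$p{\left(I,Q \right)} = -129 - I$
$- p{\left(W{\left(-6 \right)},o \right)} = - (-129 - -2) = - (-129 + 2) = \left(-1\right) \left(-127\right) = 127$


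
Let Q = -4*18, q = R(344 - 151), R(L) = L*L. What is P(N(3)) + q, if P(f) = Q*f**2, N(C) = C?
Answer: 36601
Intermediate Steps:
R(L) = L**2
q = 37249 (q = (344 - 151)**2 = 193**2 = 37249)
Q = -72
P(f) = -72*f**2
P(N(3)) + q = -72*3**2 + 37249 = -72*9 + 37249 = -648 + 37249 = 36601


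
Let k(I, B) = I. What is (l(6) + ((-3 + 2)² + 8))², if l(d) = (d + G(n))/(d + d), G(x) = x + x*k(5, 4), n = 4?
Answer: 529/4 ≈ 132.25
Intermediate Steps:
G(x) = 6*x (G(x) = x + x*5 = x + 5*x = 6*x)
l(d) = (24 + d)/(2*d) (l(d) = (d + 6*4)/(d + d) = (d + 24)/((2*d)) = (24 + d)*(1/(2*d)) = (24 + d)/(2*d))
(l(6) + ((-3 + 2)² + 8))² = ((½)*(24 + 6)/6 + ((-3 + 2)² + 8))² = ((½)*(⅙)*30 + ((-1)² + 8))² = (5/2 + (1 + 8))² = (5/2 + 9)² = (23/2)² = 529/4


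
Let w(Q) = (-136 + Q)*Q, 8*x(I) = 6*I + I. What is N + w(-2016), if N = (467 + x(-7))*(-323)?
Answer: 33516555/8 ≈ 4.1896e+6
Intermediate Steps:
x(I) = 7*I/8 (x(I) = (6*I + I)/8 = (7*I)/8 = 7*I/8)
N = -1190901/8 (N = (467 + (7/8)*(-7))*(-323) = (467 - 49/8)*(-323) = (3687/8)*(-323) = -1190901/8 ≈ -1.4886e+5)
w(Q) = Q*(-136 + Q)
N + w(-2016) = -1190901/8 - 2016*(-136 - 2016) = -1190901/8 - 2016*(-2152) = -1190901/8 + 4338432 = 33516555/8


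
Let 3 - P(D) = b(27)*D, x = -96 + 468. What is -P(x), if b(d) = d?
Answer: 10041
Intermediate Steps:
x = 372
P(D) = 3 - 27*D
-P(x) = -(3 - 27*372) = -(3 - 10044) = -1*(-10041) = 10041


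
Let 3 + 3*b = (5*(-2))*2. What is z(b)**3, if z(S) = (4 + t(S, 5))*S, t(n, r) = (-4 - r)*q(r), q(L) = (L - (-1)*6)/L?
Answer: 5998805513/3375 ≈ 1.7774e+6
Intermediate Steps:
b = -23/3 (b = -1 + ((5*(-2))*2)/3 = -1 + (-10*2)/3 = -1 + (1/3)*(-20) = -1 - 20/3 = -23/3 ≈ -7.6667)
q(L) = (6 + L)/L (q(L) = (L - 1*(-6))/L = (L + 6)/L = (6 + L)/L)
t(n, r) = (-4 - r)*(6 + r)/r (t(n, r) = (-4 - r)*((6 + r)/r) = (-4 - r)*(6 + r)/r)
z(S) = -79*S/5 (z(S) = (4 + (-10 - 1*5 - 24/5))*S = (4 + (-10 - 5 - 24*1/5))*S = (4 + (-10 - 5 - 24/5))*S = (4 - 99/5)*S = -79*S/5)
z(b)**3 = (-79/5*(-23/3))**3 = (1817/15)**3 = 5998805513/3375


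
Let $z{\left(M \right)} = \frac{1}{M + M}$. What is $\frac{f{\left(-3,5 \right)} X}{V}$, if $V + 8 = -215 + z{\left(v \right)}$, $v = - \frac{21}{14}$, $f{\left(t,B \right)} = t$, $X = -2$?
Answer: $- \frac{9}{335} \approx -0.026866$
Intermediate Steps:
$v = - \frac{3}{2}$ ($v = \left(-21\right) \frac{1}{14} = - \frac{3}{2} \approx -1.5$)
$z{\left(M \right)} = \frac{1}{2 M}$
$V = - \frac{670}{3}$ ($V = -8 - \left(215 - \frac{1}{2 \left(- \frac{3}{2}\right)}\right) = -8 + \left(-215 + \frac{1}{2} \left(- \frac{2}{3}\right)\right) = -8 - \frac{646}{3} = - \frac{670}{3} \approx -223.33$)
$\frac{f{\left(-3,5 \right)} X}{V} = \frac{\left(-3\right) \left(-2\right)}{- \frac{670}{3}} = 6 \left(- \frac{3}{670}\right) = - \frac{9}{335}$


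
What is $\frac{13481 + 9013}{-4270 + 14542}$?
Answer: $\frac{3749}{1712} \approx 2.1898$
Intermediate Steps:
$\frac{13481 + 9013}{-4270 + 14542} = \frac{22494}{10272} = 22494 \cdot \frac{1}{10272} = \frac{3749}{1712}$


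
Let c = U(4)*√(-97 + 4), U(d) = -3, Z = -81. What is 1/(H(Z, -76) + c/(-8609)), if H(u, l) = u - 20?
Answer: -7485602981/756045901918 - 25827*I*√93/756045901918 ≈ -0.009901 - 3.2943e-7*I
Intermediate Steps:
c = -3*I*√93 (c = -3*√(-97 + 4) = -3*I*√93 ≈ -28.931*I)
H(u, l) = -20 + u
1/(H(Z, -76) + c/(-8609)) = 1/((-20 - 81) - 3*I*√93/(-8609)) = 1/(-101 - 3*I*√93*(-1/8609)) = 1/(-101 + 3*I*√93/8609)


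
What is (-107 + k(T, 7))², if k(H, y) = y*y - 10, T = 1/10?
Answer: 4624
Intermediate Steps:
T = ⅒ (T = 1*(⅒) = ⅒ ≈ 0.10000)
k(H, y) = -10 + y² (k(H, y) = y² - 10 = -10 + y²)
(-107 + k(T, 7))² = (-107 + (-10 + 7²))² = (-107 + (-10 + 49))² = (-107 + 39)² = (-68)² = 4624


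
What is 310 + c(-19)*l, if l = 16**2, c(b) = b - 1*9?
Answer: -6858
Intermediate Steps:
c(b) = -9 + b (c(b) = b - 9 = -9 + b)
l = 256
310 + c(-19)*l = 310 + (-9 - 19)*256 = 310 - 28*256 = 310 - 7168 = -6858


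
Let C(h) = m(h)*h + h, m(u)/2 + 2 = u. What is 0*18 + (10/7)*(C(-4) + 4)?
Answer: 480/7 ≈ 68.571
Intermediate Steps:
m(u) = -4 + 2*u
C(h) = h + h*(-4 + 2*h) (C(h) = (-4 + 2*h)*h + h = h*(-4 + 2*h) + h = h + h*(-4 + 2*h))
0*18 + (10/7)*(C(-4) + 4) = 0*18 + (10/7)*(-4*(-3 + 2*(-4)) + 4) = 0 + (10*(1/7))*(-4*(-3 - 8) + 4) = 0 + 10*(-4*(-11) + 4)/7 = 0 + 10*(44 + 4)/7 = 0 + (10/7)*48 = 0 + 480/7 = 480/7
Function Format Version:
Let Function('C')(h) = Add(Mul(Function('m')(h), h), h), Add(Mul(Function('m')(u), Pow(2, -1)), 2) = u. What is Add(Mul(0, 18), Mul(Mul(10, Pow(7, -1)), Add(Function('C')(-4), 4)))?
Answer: Rational(480, 7) ≈ 68.571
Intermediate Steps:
Function('m')(u) = Add(-4, Mul(2, u))
Function('C')(h) = Add(h, Mul(h, Add(-4, Mul(2, h)))) (Function('C')(h) = Add(Mul(Add(-4, Mul(2, h)), h), h) = Add(Mul(h, Add(-4, Mul(2, h))), h) = Add(h, Mul(h, Add(-4, Mul(2, h)))))
Add(Mul(0, 18), Mul(Mul(10, Pow(7, -1)), Add(Function('C')(-4), 4))) = Add(Mul(0, 18), Mul(Mul(10, Pow(7, -1)), Add(Mul(-4, Add(-3, Mul(2, -4))), 4))) = Add(0, Mul(Mul(10, Rational(1, 7)), Add(Mul(-4, Add(-3, -8)), 4))) = Add(0, Mul(Rational(10, 7), Add(Mul(-4, -11), 4))) = Add(0, Mul(Rational(10, 7), Add(44, 4))) = Add(0, Mul(Rational(10, 7), 48)) = Add(0, Rational(480, 7)) = Rational(480, 7)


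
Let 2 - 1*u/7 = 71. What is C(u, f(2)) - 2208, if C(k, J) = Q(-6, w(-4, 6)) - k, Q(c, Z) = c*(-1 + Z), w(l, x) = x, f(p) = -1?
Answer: -1755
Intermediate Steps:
u = -483 (u = 14 - 7*71 = 14 - 497 = -483)
C(k, J) = -30 - k (C(k, J) = -6*(-1 + 6) - k = -6*5 - k = -30 - k)
C(u, f(2)) - 2208 = (-30 - 1*(-483)) - 2208 = (-30 + 483) - 2208 = 453 - 2208 = -1755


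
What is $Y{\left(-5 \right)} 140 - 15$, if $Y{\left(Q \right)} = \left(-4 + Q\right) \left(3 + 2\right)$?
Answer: $-6315$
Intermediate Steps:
$Y{\left(Q \right)} = -20 + 5 Q$ ($Y{\left(Q \right)} = \left(-4 + Q\right) 5 = -20 + 5 Q$)
$Y{\left(-5 \right)} 140 - 15 = \left(-20 + 5 \left(-5\right)\right) 140 - 15 = \left(-20 - 25\right) 140 - 15 = \left(-45\right) 140 - 15 = -6300 - 15 = -6315$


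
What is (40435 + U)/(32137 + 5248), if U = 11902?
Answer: 52337/37385 ≈ 1.3999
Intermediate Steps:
(40435 + U)/(32137 + 5248) = (40435 + 11902)/(32137 + 5248) = 52337/37385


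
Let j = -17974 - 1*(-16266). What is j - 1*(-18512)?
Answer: 16804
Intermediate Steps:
j = -1708 (j = -17974 + 16266 = -1708)
j - 1*(-18512) = -1708 - 1*(-18512) = -1708 + 18512 = 16804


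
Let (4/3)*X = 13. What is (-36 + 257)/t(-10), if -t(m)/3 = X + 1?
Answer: -884/129 ≈ -6.8527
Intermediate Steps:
X = 39/4 (X = (¾)*13 = 39/4 ≈ 9.7500)
t(m) = -129/4 (t(m) = -3*(39/4 + 1) = -3*43/4 = -129/4)
(-36 + 257)/t(-10) = (-36 + 257)/(-129/4) = 221*(-4/129) = -884/129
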